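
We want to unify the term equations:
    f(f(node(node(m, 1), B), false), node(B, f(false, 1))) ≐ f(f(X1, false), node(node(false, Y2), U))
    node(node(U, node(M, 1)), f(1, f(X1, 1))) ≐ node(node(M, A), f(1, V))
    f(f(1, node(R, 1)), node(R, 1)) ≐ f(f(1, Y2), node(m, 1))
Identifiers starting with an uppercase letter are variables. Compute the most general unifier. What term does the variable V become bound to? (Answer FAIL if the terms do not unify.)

f(node(node(m, 1), node(false, node(m, 1))), 1)

Decompose f/2: f(node(node(m, 1), B), false) ≐ f(X1, false),  node(B, f(false, 1)) ≐ node(node(false, Y2), U).
Decompose f/2: node(node(m, 1), B) ≐ X1,  false ≐ false.
Bind X1 := node(node(m, 1), B); substituting into the one remaining equation that mentions X1 gives: node(node(U, node(M, 1)), f(1, f(node(node(m, 1), B), 1))) ≐ node(node(M, A), f(1, V)).
Delete trivial equation false ≐ false.
Decompose node/2: B ≐ node(false, Y2),  f(false, 1) ≐ U.
Bind B := node(false, Y2); substituting into the one remaining equation that mentions B gives: node(node(U, node(M, 1)), f(1, f(node(node(m, 1), node(false, Y2)), 1))) ≐ node(node(M, A), f(1, V)). Substituting into the earlier binding gives X1 := node(node(m, 1), node(false, Y2)).
Bind U := f(false, 1); substituting into the one remaining equation that mentions U gives: node(node(f(false, 1), node(M, 1)), f(1, f(node(node(m, 1), node(false, Y2)), 1))) ≐ node(node(M, A), f(1, V)).
Decompose node/2: node(f(false, 1), node(M, 1)) ≐ node(M, A),  f(1, f(node(node(m, 1), node(false, Y2)), 1)) ≐ f(1, V).
Decompose node/2: f(false, 1) ≐ M,  node(M, 1) ≐ A.
Bind M := f(false, 1); substituting into the one remaining equation that mentions M gives: node(f(false, 1), 1) ≐ A.
Bind A := node(f(false, 1), 1); no other remaining equation mentions A.
Decompose f/2: 1 ≐ 1,  f(node(node(m, 1), node(false, Y2)), 1) ≐ V.
Delete trivial equation 1 ≐ 1.
Bind V := f(node(node(m, 1), node(false, Y2)), 1); no other remaining equation mentions V.
Decompose f/2: f(1, node(R, 1)) ≐ f(1, Y2),  node(R, 1) ≐ node(m, 1).
Decompose f/2: 1 ≐ 1,  node(R, 1) ≐ Y2.
Delete trivial equation 1 ≐ 1.
Bind Y2 := node(R, 1); no other remaining equation mentions Y2. Substituting into the earlier bindings gives X1 := node(node(m, 1), node(false, node(R, 1))), B := node(false, node(R, 1)), V := f(node(node(m, 1), node(false, node(R, 1))), 1).
Decompose node/2: R ≐ m,  1 ≐ 1.
Bind R := m; no other remaining equation mentions R. Substituting into the earlier bindings gives X1 := node(node(m, 1), node(false, node(m, 1))), B := node(false, node(m, 1)), V := f(node(node(m, 1), node(false, node(m, 1))), 1), Y2 := node(m, 1).
Delete trivial equation 1 ≐ 1.
MGU = { X1 ↦ node(node(m, 1), node(false, node(m, 1))), B ↦ node(false, node(m, 1)), U ↦ f(false, 1), M ↦ f(false, 1), A ↦ node(f(false, 1), 1), V ↦ f(node(node(m, 1), node(false, node(m, 1))), 1), Y2 ↦ node(m, 1), R ↦ m }, so V ↦ f(node(node(m, 1), node(false, node(m, 1))), 1).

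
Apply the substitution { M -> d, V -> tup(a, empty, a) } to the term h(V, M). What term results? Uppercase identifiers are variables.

h(tup(a, empty, a), d)

Replace each occurrence of M with d.
Replace each occurrence of V with tup(a, empty, a).
Result: h(tup(a, empty, a), d).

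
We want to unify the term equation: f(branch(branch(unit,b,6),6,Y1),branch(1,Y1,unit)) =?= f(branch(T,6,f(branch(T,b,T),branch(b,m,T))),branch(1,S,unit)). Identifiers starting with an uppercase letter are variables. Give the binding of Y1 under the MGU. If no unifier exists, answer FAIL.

Decompose f/2: branch(branch(unit,b,6),6,Y1) =?= branch(T,6,f(branch(T,b,T),branch(b,m,T))),  branch(1,Y1,unit) =?= branch(1,S,unit).
Decompose branch/3: branch(unit,b,6) =?= T,  6 =?= 6,  Y1 =?= f(branch(T,b,T),branch(b,m,T)).
Bind T := branch(unit,b,6); substituting into the one remaining equation that mentions T gives: Y1 =?= f(branch(branch(unit,b,6),b,branch(unit,b,6)),branch(b,m,branch(unit,b,6))).
Delete trivial equation 6 =?= 6.
Bind Y1 := f(branch(branch(unit,b,6),b,branch(unit,b,6)),branch(b,m,branch(unit,b,6))); substituting into the remaining equation gives: branch(1,f(branch(branch(unit,b,6),b,branch(unit,b,6)),branch(b,m,branch(unit,b,6))),unit) =?= branch(1,S,unit).
Decompose branch/3: 1 =?= 1,  f(branch(branch(unit,b,6),b,branch(unit,b,6)),branch(b,m,branch(unit,b,6))) =?= S,  unit =?= unit.
Delete trivial equation 1 =?= 1.
Bind S := f(branch(branch(unit,b,6),b,branch(unit,b,6)),branch(b,m,branch(unit,b,6))); no other remaining equation mentions S.
Delete trivial equation unit =?= unit.
MGU = { T := branch(unit,b,6), Y1 := f(branch(branch(unit,b,6),b,branch(unit,b,6)),branch(b,m,branch(unit,b,6))), S := f(branch(branch(unit,b,6),b,branch(unit,b,6)),branch(b,m,branch(unit,b,6))) }, so Y1 := f(branch(branch(unit,b,6),b,branch(unit,b,6)),branch(b,m,branch(unit,b,6))).

f(branch(branch(unit,b,6),b,branch(unit,b,6)),branch(b,m,branch(unit,b,6)))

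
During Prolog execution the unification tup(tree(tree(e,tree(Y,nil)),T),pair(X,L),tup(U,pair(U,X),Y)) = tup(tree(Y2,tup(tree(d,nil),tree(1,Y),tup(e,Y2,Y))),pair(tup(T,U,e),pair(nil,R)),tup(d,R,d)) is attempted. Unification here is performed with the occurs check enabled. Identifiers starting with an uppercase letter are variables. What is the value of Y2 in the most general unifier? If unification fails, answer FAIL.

tree(e,tree(d,nil))

Decompose tup/3: tree(tree(e,tree(Y,nil)),T) = tree(Y2,tup(tree(d,nil),tree(1,Y),tup(e,Y2,Y))),  pair(X,L) = pair(tup(T,U,e),pair(nil,R)),  tup(U,pair(U,X),Y) = tup(d,R,d).
Decompose tree/2: tree(e,tree(Y,nil)) = Y2,  T = tup(tree(d,nil),tree(1,Y),tup(e,Y2,Y)).
Bind Y2 := tree(e,tree(Y,nil)); substituting into the one remaining equation that mentions Y2 gives: T = tup(tree(d,nil),tree(1,Y),tup(e,tree(e,tree(Y,nil)),Y)).
Bind T := tup(tree(d,nil),tree(1,Y),tup(e,tree(e,tree(Y,nil)),Y)); substituting into the one remaining equation that mentions T gives: pair(X,L) = pair(tup(tup(tree(d,nil),tree(1,Y),tup(e,tree(e,tree(Y,nil)),Y)),U,e),pair(nil,R)).
Decompose pair/2: X = tup(tup(tree(d,nil),tree(1,Y),tup(e,tree(e,tree(Y,nil)),Y)),U,e),  L = pair(nil,R).
Bind X := tup(tup(tree(d,nil),tree(1,Y),tup(e,tree(e,tree(Y,nil)),Y)),U,e); substituting into the one remaining equation that mentions X gives: tup(U,pair(U,tup(tup(tree(d,nil),tree(1,Y),tup(e,tree(e,tree(Y,nil)),Y)),U,e)),Y) = tup(d,R,d).
Bind L := pair(nil,R); no other remaining equation mentions L.
Decompose tup/3: U = d,  pair(U,tup(tup(tree(d,nil),tree(1,Y),tup(e,tree(e,tree(Y,nil)),Y)),U,e)) = R,  Y = d.
Bind U := d; substituting into the one remaining equation that mentions U gives: pair(d,tup(tup(tree(d,nil),tree(1,Y),tup(e,tree(e,tree(Y,nil)),Y)),d,e)) = R. Substituting into the earlier binding gives X := tup(tup(tree(d,nil),tree(1,Y),tup(e,tree(e,tree(Y,nil)),Y)),d,e).
Bind R := pair(d,tup(tup(tree(d,nil),tree(1,Y),tup(e,tree(e,tree(Y,nil)),Y)),d,e)); no other remaining equation mentions R. Substituting into the earlier binding gives L := pair(nil,pair(d,tup(tup(tree(d,nil),tree(1,Y),tup(e,tree(e,tree(Y,nil)),Y)),d,e))).
Bind Y := d. Substituting into the earlier bindings gives Y2 := tree(e,tree(d,nil)), T := tup(tree(d,nil),tree(1,d),tup(e,tree(e,tree(d,nil)),d)), X := tup(tup(tree(d,nil),tree(1,d),tup(e,tree(e,tree(d,nil)),d)),d,e), L := pair(nil,pair(d,tup(tup(tree(d,nil),tree(1,d),tup(e,tree(e,tree(d,nil)),d)),d,e))), R := pair(d,tup(tup(tree(d,nil),tree(1,d),tup(e,tree(e,tree(d,nil)),d)),d,e)).
MGU = { Y2 ↦ tree(e,tree(d,nil)), T ↦ tup(tree(d,nil),tree(1,d),tup(e,tree(e,tree(d,nil)),d)), X ↦ tup(tup(tree(d,nil),tree(1,d),tup(e,tree(e,tree(d,nil)),d)),d,e), L ↦ pair(nil,pair(d,tup(tup(tree(d,nil),tree(1,d),tup(e,tree(e,tree(d,nil)),d)),d,e))), U ↦ d, R ↦ pair(d,tup(tup(tree(d,nil),tree(1,d),tup(e,tree(e,tree(d,nil)),d)),d,e)), Y ↦ d }, so Y2 ↦ tree(e,tree(d,nil)).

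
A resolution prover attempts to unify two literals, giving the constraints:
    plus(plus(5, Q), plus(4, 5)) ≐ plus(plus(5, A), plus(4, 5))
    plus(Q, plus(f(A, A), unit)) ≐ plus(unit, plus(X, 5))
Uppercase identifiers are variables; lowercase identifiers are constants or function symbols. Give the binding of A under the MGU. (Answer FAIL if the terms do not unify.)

Decompose plus/2: plus(5, Q) ≐ plus(5, A),  plus(4, 5) ≐ plus(4, 5).
Decompose plus/2: 5 ≐ 5,  Q ≐ A.
Delete trivial equation 5 ≐ 5.
Bind Q := A; substituting into the one remaining equation that mentions Q gives: plus(A, plus(f(A, A), unit)) ≐ plus(unit, plus(X, 5)).
Delete trivial equation plus(4, 5) ≐ plus(4, 5).
Decompose plus/2: A ≐ unit,  plus(f(A, A), unit) ≐ plus(X, 5).
Bind A := unit; substituting into the remaining equation gives: plus(f(unit, unit), unit) ≐ plus(X, 5). Substituting into the earlier binding gives Q := unit.
Decompose plus/2: f(unit, unit) ≐ X,  unit ≐ 5.
Bind X := f(unit, unit); no other remaining equation mentions X.
Clash: constants unit and 5 differ; no unifier exists.

FAIL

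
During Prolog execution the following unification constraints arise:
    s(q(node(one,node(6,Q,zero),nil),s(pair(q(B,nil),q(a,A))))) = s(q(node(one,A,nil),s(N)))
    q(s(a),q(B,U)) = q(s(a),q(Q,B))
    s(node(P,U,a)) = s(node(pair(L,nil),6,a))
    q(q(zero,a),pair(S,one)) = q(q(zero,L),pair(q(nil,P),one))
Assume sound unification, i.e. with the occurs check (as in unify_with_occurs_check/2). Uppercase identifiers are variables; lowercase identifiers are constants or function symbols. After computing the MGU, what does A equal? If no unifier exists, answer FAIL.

node(6,6,zero)

Decompose s/1: q(node(one,node(6,Q,zero),nil),s(pair(q(B,nil),q(a,A)))) = q(node(one,A,nil),s(N)).
Decompose q/2: node(one,node(6,Q,zero),nil) = node(one,A,nil),  s(pair(q(B,nil),q(a,A))) = s(N).
Decompose node/3: one = one,  node(6,Q,zero) = A,  nil = nil.
Delete trivial equation one = one.
Bind A := node(6,Q,zero); substituting into the one remaining equation that mentions A gives: s(pair(q(B,nil),q(a,node(6,Q,zero)))) = s(N).
Delete trivial equation nil = nil.
Decompose s/1: pair(q(B,nil),q(a,node(6,Q,zero))) = N.
Bind N := pair(q(B,nil),q(a,node(6,Q,zero))); no other remaining equation mentions N.
Decompose q/2: s(a) = s(a),  q(B,U) = q(Q,B).
Delete trivial equation s(a) = s(a).
Decompose q/2: B = Q,  U = B.
Bind B := Q; substituting into the one remaining equation that mentions B gives: U = Q. Substituting into the earlier binding gives N := pair(q(Q,nil),q(a,node(6,Q,zero))).
Bind U := Q; substituting into the one remaining equation that mentions U gives: s(node(P,Q,a)) = s(node(pair(L,nil),6,a)).
Decompose s/1: node(P,Q,a) = node(pair(L,nil),6,a).
Decompose node/3: P = pair(L,nil),  Q = 6,  a = a.
Bind P := pair(L,nil); substituting into the one remaining equation that mentions P gives: q(q(zero,a),pair(S,one)) = q(q(zero,L),pair(q(nil,pair(L,nil)),one)).
Bind Q := 6; no other remaining equation mentions Q. Substituting into the earlier bindings gives A := node(6,6,zero), N := pair(q(6,nil),q(a,node(6,6,zero))), B := 6, U := 6.
Delete trivial equation a = a.
Decompose q/2: q(zero,a) = q(zero,L),  pair(S,one) = pair(q(nil,pair(L,nil)),one).
Decompose q/2: zero = zero,  a = L.
Delete trivial equation zero = zero.
Bind L := a; substituting into the remaining equation gives: pair(S,one) = pair(q(nil,pair(a,nil)),one). Substituting into the earlier binding gives P := pair(a,nil).
Decompose pair/2: S = q(nil,pair(a,nil)),  one = one.
Bind S := q(nil,pair(a,nil)); no other remaining equation mentions S.
Delete trivial equation one = one.
MGU = { A ↦ node(6,6,zero), N ↦ pair(q(6,nil),q(a,node(6,6,zero))), B ↦ 6, U ↦ 6, P ↦ pair(a,nil), Q ↦ 6, L ↦ a, S ↦ q(nil,pair(a,nil)) }, so A ↦ node(6,6,zero).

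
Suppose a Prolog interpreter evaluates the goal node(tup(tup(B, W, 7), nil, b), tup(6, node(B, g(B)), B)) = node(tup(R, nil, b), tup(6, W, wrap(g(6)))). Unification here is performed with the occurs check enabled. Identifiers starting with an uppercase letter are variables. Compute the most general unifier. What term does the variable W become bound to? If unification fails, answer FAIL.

node(wrap(g(6)), g(wrap(g(6))))

Decompose node/2: tup(tup(B, W, 7), nil, b) = tup(R, nil, b),  tup(6, node(B, g(B)), B) = tup(6, W, wrap(g(6))).
Decompose tup/3: tup(B, W, 7) = R,  nil = nil,  b = b.
Bind R := tup(B, W, 7); no other remaining equation mentions R.
Delete trivial equation nil = nil.
Delete trivial equation b = b.
Decompose tup/3: 6 = 6,  node(B, g(B)) = W,  B = wrap(g(6)).
Delete trivial equation 6 = 6.
Bind W := node(B, g(B)); no other remaining equation mentions W. Substituting into the earlier binding gives R := tup(B, node(B, g(B)), 7).
Bind B := wrap(g(6)). Substituting into the earlier bindings gives R := tup(wrap(g(6)), node(wrap(g(6)), g(wrap(g(6)))), 7), W := node(wrap(g(6)), g(wrap(g(6)))).
MGU = { R = tup(wrap(g(6)), node(wrap(g(6)), g(wrap(g(6)))), 7), W = node(wrap(g(6)), g(wrap(g(6)))), B = wrap(g(6)) }, so W = node(wrap(g(6)), g(wrap(g(6)))).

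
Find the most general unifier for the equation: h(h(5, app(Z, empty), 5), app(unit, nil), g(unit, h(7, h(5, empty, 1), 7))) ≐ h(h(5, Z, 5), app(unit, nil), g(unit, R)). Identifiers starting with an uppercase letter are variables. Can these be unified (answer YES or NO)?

Decompose h/3: h(5, app(Z, empty), 5) ≐ h(5, Z, 5),  app(unit, nil) ≐ app(unit, nil),  g(unit, h(7, h(5, empty, 1), 7)) ≐ g(unit, R).
Decompose h/3: 5 ≐ 5,  app(Z, empty) ≐ Z,  5 ≐ 5.
Delete trivial equation 5 ≐ 5.
Occurs check fails: Z occurs in app(Z, empty); the equation Z ≐ app(Z, empty) has no finite solution.

NO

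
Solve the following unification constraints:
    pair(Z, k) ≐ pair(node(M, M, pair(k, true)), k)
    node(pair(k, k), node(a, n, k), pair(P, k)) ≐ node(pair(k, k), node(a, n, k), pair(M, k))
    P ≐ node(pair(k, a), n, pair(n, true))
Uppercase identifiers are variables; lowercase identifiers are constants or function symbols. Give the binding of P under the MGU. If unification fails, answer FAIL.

node(pair(k, a), n, pair(n, true))

Decompose pair/2: Z ≐ node(M, M, pair(k, true)),  k ≐ k.
Bind Z := node(M, M, pair(k, true)); no other remaining equation mentions Z.
Delete trivial equation k ≐ k.
Decompose node/3: pair(k, k) ≐ pair(k, k),  node(a, n, k) ≐ node(a, n, k),  pair(P, k) ≐ pair(M, k).
Delete trivial equation pair(k, k) ≐ pair(k, k).
Delete trivial equation node(a, n, k) ≐ node(a, n, k).
Decompose pair/2: P ≐ M,  k ≐ k.
Bind P := M; substituting into the one remaining equation that mentions P gives: M ≐ node(pair(k, a), n, pair(n, true)).
Delete trivial equation k ≐ k.
Bind M := node(pair(k, a), n, pair(n, true)). Substituting into the earlier bindings gives Z := node(node(pair(k, a), n, pair(n, true)), node(pair(k, a), n, pair(n, true)), pair(k, true)), P := node(pair(k, a), n, pair(n, true)).
MGU = { Z ↦ node(node(pair(k, a), n, pair(n, true)), node(pair(k, a), n, pair(n, true)), pair(k, true)), P ↦ node(pair(k, a), n, pair(n, true)), M ↦ node(pair(k, a), n, pair(n, true)) }, so P ↦ node(pair(k, a), n, pair(n, true)).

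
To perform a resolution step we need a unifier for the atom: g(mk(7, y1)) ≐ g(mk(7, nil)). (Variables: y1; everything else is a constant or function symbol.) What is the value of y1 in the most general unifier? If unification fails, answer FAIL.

nil

Decompose g/1: mk(7, y1) ≐ mk(7, nil).
Decompose mk/2: 7 ≐ 7,  y1 ≐ nil.
Delete trivial equation 7 ≐ 7.
Bind y1 := nil.
MGU = { y1 := nil }, so y1 := nil.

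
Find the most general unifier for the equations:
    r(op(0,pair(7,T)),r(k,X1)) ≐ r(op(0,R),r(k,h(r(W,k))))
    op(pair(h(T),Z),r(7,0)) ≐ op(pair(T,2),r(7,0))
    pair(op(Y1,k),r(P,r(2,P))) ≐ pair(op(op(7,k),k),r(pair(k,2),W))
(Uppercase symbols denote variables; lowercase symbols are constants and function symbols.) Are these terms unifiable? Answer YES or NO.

Decompose r/2: op(0,pair(7,T)) ≐ op(0,R),  r(k,X1) ≐ r(k,h(r(W,k))).
Decompose op/2: 0 ≐ 0,  pair(7,T) ≐ R.
Delete trivial equation 0 ≐ 0.
Bind R := pair(7,T); no other remaining equation mentions R.
Decompose r/2: k ≐ k,  X1 ≐ h(r(W,k)).
Delete trivial equation k ≐ k.
Bind X1 := h(r(W,k)); no other remaining equation mentions X1.
Decompose op/2: pair(h(T),Z) ≐ pair(T,2),  r(7,0) ≐ r(7,0).
Decompose pair/2: h(T) ≐ T,  Z ≐ 2.
Occurs check fails: T occurs in h(T); the equation T ≐ h(T) has no finite solution.

NO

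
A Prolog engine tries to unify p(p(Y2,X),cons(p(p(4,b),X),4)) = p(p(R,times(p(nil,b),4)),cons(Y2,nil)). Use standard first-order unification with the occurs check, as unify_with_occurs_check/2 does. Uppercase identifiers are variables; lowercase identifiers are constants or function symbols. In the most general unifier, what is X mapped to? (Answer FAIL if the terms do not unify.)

FAIL

Decompose p/2: p(Y2,X) = p(R,times(p(nil,b),4)),  cons(p(p(4,b),X),4) = cons(Y2,nil).
Decompose p/2: Y2 = R,  X = times(p(nil,b),4).
Bind Y2 := R; substituting into the one remaining equation that mentions Y2 gives: cons(p(p(4,b),X),4) = cons(R,nil).
Bind X := times(p(nil,b),4); substituting into the remaining equation gives: cons(p(p(4,b),times(p(nil,b),4)),4) = cons(R,nil).
Decompose cons/2: p(p(4,b),times(p(nil,b),4)) = R,  4 = nil.
Bind R := p(p(4,b),times(p(nil,b),4)); no other remaining equation mentions R. Substituting into the earlier binding gives Y2 := p(p(4,b),times(p(nil,b),4)).
Clash: constants 4 and nil differ; no unifier exists.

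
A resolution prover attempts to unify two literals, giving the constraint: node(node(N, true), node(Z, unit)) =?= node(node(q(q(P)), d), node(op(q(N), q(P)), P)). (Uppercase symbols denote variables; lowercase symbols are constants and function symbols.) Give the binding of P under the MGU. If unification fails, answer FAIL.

FAIL

Decompose node/2: node(N, true) =?= node(q(q(P)), d),  node(Z, unit) =?= node(op(q(N), q(P)), P).
Decompose node/2: N =?= q(q(P)),  true =?= d.
Bind N := q(q(P)); substituting into the one remaining equation that mentions N gives: node(Z, unit) =?= node(op(q(q(q(P))), q(P)), P).
Clash: constants true and d differ; no unifier exists.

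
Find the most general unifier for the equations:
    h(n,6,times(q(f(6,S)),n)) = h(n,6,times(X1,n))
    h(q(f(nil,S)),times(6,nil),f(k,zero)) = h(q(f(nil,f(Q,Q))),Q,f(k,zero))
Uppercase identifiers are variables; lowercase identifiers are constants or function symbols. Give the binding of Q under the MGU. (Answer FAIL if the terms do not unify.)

Decompose h/3: n = n,  6 = 6,  times(q(f(6,S)),n) = times(X1,n).
Delete trivial equation n = n.
Delete trivial equation 6 = 6.
Decompose times/2: q(f(6,S)) = X1,  n = n.
Bind X1 := q(f(6,S)); no other remaining equation mentions X1.
Delete trivial equation n = n.
Decompose h/3: q(f(nil,S)) = q(f(nil,f(Q,Q))),  times(6,nil) = Q,  f(k,zero) = f(k,zero).
Decompose q/1: f(nil,S) = f(nil,f(Q,Q)).
Decompose f/2: nil = nil,  S = f(Q,Q).
Delete trivial equation nil = nil.
Bind S := f(Q,Q); no other remaining equation mentions S. Substituting into the earlier binding gives X1 := q(f(6,f(Q,Q))).
Bind Q := times(6,nil); no other remaining equation mentions Q. Substituting into the earlier bindings gives X1 := q(f(6,f(times(6,nil),times(6,nil)))), S := f(times(6,nil),times(6,nil)).
Delete trivial equation f(k,zero) = f(k,zero).
MGU = { X1 -> q(f(6,f(times(6,nil),times(6,nil)))), S -> f(times(6,nil),times(6,nil)), Q -> times(6,nil) }, so Q -> times(6,nil).

times(6,nil)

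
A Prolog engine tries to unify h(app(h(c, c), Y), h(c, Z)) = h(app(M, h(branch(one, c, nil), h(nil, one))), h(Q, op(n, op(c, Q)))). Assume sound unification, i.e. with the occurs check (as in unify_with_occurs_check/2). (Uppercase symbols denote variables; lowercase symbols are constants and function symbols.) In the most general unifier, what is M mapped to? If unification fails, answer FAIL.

h(c, c)

Decompose h/2: app(h(c, c), Y) = app(M, h(branch(one, c, nil), h(nil, one))),  h(c, Z) = h(Q, op(n, op(c, Q))).
Decompose app/2: h(c, c) = M,  Y = h(branch(one, c, nil), h(nil, one)).
Bind M := h(c, c); no other remaining equation mentions M.
Bind Y := h(branch(one, c, nil), h(nil, one)); no other remaining equation mentions Y.
Decompose h/2: c = Q,  Z = op(n, op(c, Q)).
Bind Q := c; substituting into the remaining equation gives: Z = op(n, op(c, c)).
Bind Z := op(n, op(c, c)).
MGU = { M -> h(c, c), Y -> h(branch(one, c, nil), h(nil, one)), Q -> c, Z -> op(n, op(c, c)) }, so M -> h(c, c).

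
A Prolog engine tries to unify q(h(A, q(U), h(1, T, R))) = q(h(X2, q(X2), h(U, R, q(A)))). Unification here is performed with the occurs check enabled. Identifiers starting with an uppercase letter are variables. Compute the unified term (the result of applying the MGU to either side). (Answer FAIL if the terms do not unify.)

q(h(1, q(1), h(1, q(1), q(1))))

Decompose q/1: h(A, q(U), h(1, T, R)) = h(X2, q(X2), h(U, R, q(A))).
Decompose h/3: A = X2,  q(U) = q(X2),  h(1, T, R) = h(U, R, q(A)).
Bind A := X2; substituting into the one remaining equation that mentions A gives: h(1, T, R) = h(U, R, q(X2)).
Decompose q/1: U = X2.
Bind U := X2; substituting into the remaining equation gives: h(1, T, R) = h(X2, R, q(X2)).
Decompose h/3: 1 = X2,  T = R,  R = q(X2).
Bind X2 := 1; substituting into the one remaining equation that mentions X2 gives: R = q(1). Substituting into the earlier bindings gives A := 1, U := 1.
Bind T := R; no other remaining equation mentions T.
Bind R := q(1). Substituting into the earlier binding gives T := q(1).
Applying the MGU to either side gives q(h(1, q(1), h(1, q(1), q(1)))).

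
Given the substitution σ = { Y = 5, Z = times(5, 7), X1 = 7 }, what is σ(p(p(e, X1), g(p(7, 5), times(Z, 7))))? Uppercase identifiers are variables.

Replace each occurrence of Z with times(5, 7).
Replace each occurrence of X1 with 7.
Result: p(p(e, 7), g(p(7, 5), times(times(5, 7), 7))).

p(p(e, 7), g(p(7, 5), times(times(5, 7), 7)))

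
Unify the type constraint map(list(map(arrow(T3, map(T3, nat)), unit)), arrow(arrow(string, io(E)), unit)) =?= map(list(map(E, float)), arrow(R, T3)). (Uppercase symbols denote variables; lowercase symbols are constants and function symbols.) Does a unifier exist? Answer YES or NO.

NO

Decompose map/2: list(map(arrow(T3, map(T3, nat)), unit)) =?= list(map(E, float)),  arrow(arrow(string, io(E)), unit) =?= arrow(R, T3).
Decompose list/1: map(arrow(T3, map(T3, nat)), unit) =?= map(E, float).
Decompose map/2: arrow(T3, map(T3, nat)) =?= E,  unit =?= float.
Bind E := arrow(T3, map(T3, nat)); substituting into the one remaining equation that mentions E gives: arrow(arrow(string, io(arrow(T3, map(T3, nat)))), unit) =?= arrow(R, T3).
Clash: constants unit and float differ; no unifier exists.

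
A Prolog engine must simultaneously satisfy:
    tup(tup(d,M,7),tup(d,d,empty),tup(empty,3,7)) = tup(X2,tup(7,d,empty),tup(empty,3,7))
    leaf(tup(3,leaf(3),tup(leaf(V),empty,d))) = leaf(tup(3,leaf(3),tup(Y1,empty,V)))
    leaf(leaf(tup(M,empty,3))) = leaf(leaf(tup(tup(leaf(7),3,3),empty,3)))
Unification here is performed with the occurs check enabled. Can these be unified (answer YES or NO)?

NO

Decompose tup/3: tup(d,M,7) = X2,  tup(d,d,empty) = tup(7,d,empty),  tup(empty,3,7) = tup(empty,3,7).
Bind X2 := tup(d,M,7); no other remaining equation mentions X2.
Decompose tup/3: d = 7,  d = d,  empty = empty.
Clash: constants d and 7 differ; no unifier exists.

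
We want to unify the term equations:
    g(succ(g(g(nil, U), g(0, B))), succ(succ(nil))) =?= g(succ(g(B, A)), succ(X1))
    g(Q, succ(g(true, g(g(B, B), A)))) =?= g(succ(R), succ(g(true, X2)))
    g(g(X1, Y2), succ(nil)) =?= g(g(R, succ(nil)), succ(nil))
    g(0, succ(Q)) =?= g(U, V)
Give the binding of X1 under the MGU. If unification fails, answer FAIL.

Decompose g/2: succ(g(g(nil, U), g(0, B))) =?= succ(g(B, A)),  succ(succ(nil)) =?= succ(X1).
Decompose succ/1: g(g(nil, U), g(0, B)) =?= g(B, A).
Decompose g/2: g(nil, U) =?= B,  g(0, B) =?= A.
Bind B := g(nil, U); substituting into the 2 remaining equations that mention B gives: g(0, g(nil, U)) =?= A,  g(Q, succ(g(true, g(g(g(nil, U), g(nil, U)), A)))) =?= g(succ(R), succ(g(true, X2))).
Bind A := g(0, g(nil, U)); substituting into the one remaining equation that mentions A gives: g(Q, succ(g(true, g(g(g(nil, U), g(nil, U)), g(0, g(nil, U)))))) =?= g(succ(R), succ(g(true, X2))).
Decompose succ/1: succ(nil) =?= X1.
Bind X1 := succ(nil); substituting into the one remaining equation that mentions X1 gives: g(g(succ(nil), Y2), succ(nil)) =?= g(g(R, succ(nil)), succ(nil)).
Decompose g/2: Q =?= succ(R),  succ(g(true, g(g(g(nil, U), g(nil, U)), g(0, g(nil, U))))) =?= succ(g(true, X2)).
Bind Q := succ(R); substituting into the one remaining equation that mentions Q gives: g(0, succ(succ(R))) =?= g(U, V).
Decompose succ/1: g(true, g(g(g(nil, U), g(nil, U)), g(0, g(nil, U)))) =?= g(true, X2).
Decompose g/2: true =?= true,  g(g(g(nil, U), g(nil, U)), g(0, g(nil, U))) =?= X2.
Delete trivial equation true =?= true.
Bind X2 := g(g(g(nil, U), g(nil, U)), g(0, g(nil, U))); no other remaining equation mentions X2.
Decompose g/2: g(succ(nil), Y2) =?= g(R, succ(nil)),  succ(nil) =?= succ(nil).
Decompose g/2: succ(nil) =?= R,  Y2 =?= succ(nil).
Bind R := succ(nil); substituting into the one remaining equation that mentions R gives: g(0, succ(succ(succ(nil)))) =?= g(U, V). Substituting into the earlier binding gives Q := succ(succ(nil)).
Bind Y2 := succ(nil); no other remaining equation mentions Y2.
Delete trivial equation succ(nil) =?= succ(nil).
Decompose g/2: 0 =?= U,  succ(succ(succ(nil))) =?= V.
Bind U := 0; no other remaining equation mentions U. Substituting into the earlier bindings gives B := g(nil, 0), A := g(0, g(nil, 0)), X2 := g(g(g(nil, 0), g(nil, 0)), g(0, g(nil, 0))).
Bind V := succ(succ(succ(nil))).
MGU = { B := g(nil, 0), A := g(0, g(nil, 0)), X1 := succ(nil), Q := succ(succ(nil)), X2 := g(g(g(nil, 0), g(nil, 0)), g(0, g(nil, 0))), R := succ(nil), Y2 := succ(nil), U := 0, V := succ(succ(succ(nil))) }, so X1 := succ(nil).

succ(nil)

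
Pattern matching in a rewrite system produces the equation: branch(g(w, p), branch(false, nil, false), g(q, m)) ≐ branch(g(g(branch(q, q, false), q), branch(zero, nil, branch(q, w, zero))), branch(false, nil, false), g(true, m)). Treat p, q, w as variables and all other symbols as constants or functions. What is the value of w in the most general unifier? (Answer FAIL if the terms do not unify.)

g(branch(true, true, false), true)

Decompose branch/3: g(w, p) ≐ g(g(branch(q, q, false), q), branch(zero, nil, branch(q, w, zero))),  branch(false, nil, false) ≐ branch(false, nil, false),  g(q, m) ≐ g(true, m).
Decompose g/2: w ≐ g(branch(q, q, false), q),  p ≐ branch(zero, nil, branch(q, w, zero)).
Bind w := g(branch(q, q, false), q); substituting into the one remaining equation that mentions w gives: p ≐ branch(zero, nil, branch(q, g(branch(q, q, false), q), zero)).
Bind p := branch(zero, nil, branch(q, g(branch(q, q, false), q), zero)); no other remaining equation mentions p.
Delete trivial equation branch(false, nil, false) ≐ branch(false, nil, false).
Decompose g/2: q ≐ true,  m ≐ m.
Bind q := true; no other remaining equation mentions q. Substituting into the earlier bindings gives w := g(branch(true, true, false), true), p := branch(zero, nil, branch(true, g(branch(true, true, false), true), zero)).
Delete trivial equation m ≐ m.
MGU = { w ↦ g(branch(true, true, false), true), p ↦ branch(zero, nil, branch(true, g(branch(true, true, false), true), zero)), q ↦ true }, so w ↦ g(branch(true, true, false), true).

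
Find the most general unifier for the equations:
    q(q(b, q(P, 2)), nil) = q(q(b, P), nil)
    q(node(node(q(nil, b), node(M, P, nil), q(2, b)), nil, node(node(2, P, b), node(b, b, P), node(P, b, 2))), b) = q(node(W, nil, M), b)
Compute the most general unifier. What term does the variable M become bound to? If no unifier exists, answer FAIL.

FAIL

Decompose q/2: q(b, q(P, 2)) = q(b, P),  nil = nil.
Decompose q/2: b = b,  q(P, 2) = P.
Delete trivial equation b = b.
Occurs check fails: P occurs in q(P, 2); the equation P = q(P, 2) has no finite solution.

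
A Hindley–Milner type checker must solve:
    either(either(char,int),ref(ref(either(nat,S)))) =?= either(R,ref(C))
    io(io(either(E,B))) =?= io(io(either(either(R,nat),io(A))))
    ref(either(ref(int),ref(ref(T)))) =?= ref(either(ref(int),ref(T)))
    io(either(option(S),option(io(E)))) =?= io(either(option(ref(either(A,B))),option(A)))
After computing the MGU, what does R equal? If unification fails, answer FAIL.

FAIL

Decompose either/2: either(char,int) =?= R,  ref(ref(either(nat,S))) =?= ref(C).
Bind R := either(char,int); substituting into the one remaining equation that mentions R gives: io(io(either(E,B))) =?= io(io(either(either(either(char,int),nat),io(A)))).
Decompose ref/1: ref(either(nat,S)) =?= C.
Bind C := ref(either(nat,S)); no other remaining equation mentions C.
Decompose io/1: io(either(E,B)) =?= io(either(either(either(char,int),nat),io(A))).
Decompose io/1: either(E,B) =?= either(either(either(char,int),nat),io(A)).
Decompose either/2: E =?= either(either(char,int),nat),  B =?= io(A).
Bind E := either(either(char,int),nat); substituting into the one remaining equation that mentions E gives: io(either(option(S),option(io(either(either(char,int),nat))))) =?= io(either(option(ref(either(A,B))),option(A))).
Bind B := io(A); substituting into the one remaining equation that mentions B gives: io(either(option(S),option(io(either(either(char,int),nat))))) =?= io(either(option(ref(either(A,io(A)))),option(A))).
Decompose ref/1: either(ref(int),ref(ref(T))) =?= either(ref(int),ref(T)).
Decompose either/2: ref(int) =?= ref(int),  ref(ref(T)) =?= ref(T).
Delete trivial equation ref(int) =?= ref(int).
Decompose ref/1: ref(T) =?= T.
Occurs check fails: T occurs in ref(T); the equation T =?= ref(T) has no finite solution.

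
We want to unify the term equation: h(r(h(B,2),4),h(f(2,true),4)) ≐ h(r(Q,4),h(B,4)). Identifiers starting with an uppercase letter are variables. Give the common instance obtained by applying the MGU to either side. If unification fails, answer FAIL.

Decompose h/2: r(h(B,2),4) ≐ r(Q,4),  h(f(2,true),4) ≐ h(B,4).
Decompose r/2: h(B,2) ≐ Q,  4 ≐ 4.
Bind Q := h(B,2); no other remaining equation mentions Q.
Delete trivial equation 4 ≐ 4.
Decompose h/2: f(2,true) ≐ B,  4 ≐ 4.
Bind B := f(2,true); no other remaining equation mentions B. Substituting into the earlier binding gives Q := h(f(2,true),2).
Delete trivial equation 4 ≐ 4.
Applying the MGU to either side gives h(r(h(f(2,true),2),4),h(f(2,true),4)).

h(r(h(f(2,true),2),4),h(f(2,true),4))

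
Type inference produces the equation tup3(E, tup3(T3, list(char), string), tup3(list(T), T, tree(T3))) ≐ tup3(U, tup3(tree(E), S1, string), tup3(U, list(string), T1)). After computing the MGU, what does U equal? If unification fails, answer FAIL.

Decompose tup3/3: E ≐ U,  tup3(T3, list(char), string) ≐ tup3(tree(E), S1, string),  tup3(list(T), T, tree(T3)) ≐ tup3(U, list(string), T1).
Bind E := U; substituting into the one remaining equation that mentions E gives: tup3(T3, list(char), string) ≐ tup3(tree(U), S1, string).
Decompose tup3/3: T3 ≐ tree(U),  list(char) ≐ S1,  string ≐ string.
Bind T3 := tree(U); substituting into the one remaining equation that mentions T3 gives: tup3(list(T), T, tree(tree(U))) ≐ tup3(U, list(string), T1).
Bind S1 := list(char); no other remaining equation mentions S1.
Delete trivial equation string ≐ string.
Decompose tup3/3: list(T) ≐ U,  T ≐ list(string),  tree(tree(U)) ≐ T1.
Bind U := list(T); substituting into the one remaining equation that mentions U gives: tree(tree(list(T))) ≐ T1. Substituting into the earlier bindings gives E := list(T), T3 := tree(list(T)).
Bind T := list(string); substituting into the remaining equation gives: tree(tree(list(list(string)))) ≐ T1. Substituting into the earlier bindings gives E := list(list(string)), T3 := tree(list(list(string))), U := list(list(string)).
Bind T1 := tree(tree(list(list(string)))).
MGU = { E -> list(list(string)), T3 -> tree(list(list(string))), S1 -> list(char), U -> list(list(string)), T -> list(string), T1 -> tree(tree(list(list(string)))) }, so U -> list(list(string)).

list(list(string))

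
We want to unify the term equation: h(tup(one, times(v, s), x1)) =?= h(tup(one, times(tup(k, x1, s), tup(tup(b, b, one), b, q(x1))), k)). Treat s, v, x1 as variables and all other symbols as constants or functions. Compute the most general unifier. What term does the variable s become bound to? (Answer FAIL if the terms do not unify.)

Decompose h/1: tup(one, times(v, s), x1) =?= tup(one, times(tup(k, x1, s), tup(tup(b, b, one), b, q(x1))), k).
Decompose tup/3: one =?= one,  times(v, s) =?= times(tup(k, x1, s), tup(tup(b, b, one), b, q(x1))),  x1 =?= k.
Delete trivial equation one =?= one.
Decompose times/2: v =?= tup(k, x1, s),  s =?= tup(tup(b, b, one), b, q(x1)).
Bind v := tup(k, x1, s); no other remaining equation mentions v.
Bind s := tup(tup(b, b, one), b, q(x1)); no other remaining equation mentions s. Substituting into the earlier binding gives v := tup(k, x1, tup(tup(b, b, one), b, q(x1))).
Bind x1 := k. Substituting into the earlier bindings gives v := tup(k, k, tup(tup(b, b, one), b, q(k))), s := tup(tup(b, b, one), b, q(k)).
MGU = { v ↦ tup(k, k, tup(tup(b, b, one), b, q(k))), s ↦ tup(tup(b, b, one), b, q(k)), x1 ↦ k }, so s ↦ tup(tup(b, b, one), b, q(k)).

tup(tup(b, b, one), b, q(k))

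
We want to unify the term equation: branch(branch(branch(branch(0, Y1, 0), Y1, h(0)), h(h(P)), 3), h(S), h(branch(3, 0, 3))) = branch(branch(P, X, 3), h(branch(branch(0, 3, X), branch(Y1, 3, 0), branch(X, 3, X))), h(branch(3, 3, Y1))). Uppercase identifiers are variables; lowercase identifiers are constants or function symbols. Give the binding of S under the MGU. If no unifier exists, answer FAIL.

FAIL

Decompose branch/3: branch(branch(branch(0, Y1, 0), Y1, h(0)), h(h(P)), 3) = branch(P, X, 3),  h(S) = h(branch(branch(0, 3, X), branch(Y1, 3, 0), branch(X, 3, X))),  h(branch(3, 0, 3)) = h(branch(3, 3, Y1)).
Decompose branch/3: branch(branch(0, Y1, 0), Y1, h(0)) = P,  h(h(P)) = X,  3 = 3.
Bind P := branch(branch(0, Y1, 0), Y1, h(0)); substituting into the one remaining equation that mentions P gives: h(h(branch(branch(0, Y1, 0), Y1, h(0)))) = X.
Bind X := h(h(branch(branch(0, Y1, 0), Y1, h(0)))); substituting into the one remaining equation that mentions X gives: h(S) = h(branch(branch(0, 3, h(h(branch(branch(0, Y1, 0), Y1, h(0))))), branch(Y1, 3, 0), branch(h(h(branch(branch(0, Y1, 0), Y1, h(0)))), 3, h(h(branch(branch(0, Y1, 0), Y1, h(0))))))).
Delete trivial equation 3 = 3.
Decompose h/1: S = branch(branch(0, 3, h(h(branch(branch(0, Y1, 0), Y1, h(0))))), branch(Y1, 3, 0), branch(h(h(branch(branch(0, Y1, 0), Y1, h(0)))), 3, h(h(branch(branch(0, Y1, 0), Y1, h(0)))))).
Bind S := branch(branch(0, 3, h(h(branch(branch(0, Y1, 0), Y1, h(0))))), branch(Y1, 3, 0), branch(h(h(branch(branch(0, Y1, 0), Y1, h(0)))), 3, h(h(branch(branch(0, Y1, 0), Y1, h(0)))))); no other remaining equation mentions S.
Decompose h/1: branch(3, 0, 3) = branch(3, 3, Y1).
Decompose branch/3: 3 = 3,  0 = 3,  3 = Y1.
Delete trivial equation 3 = 3.
Clash: constants 0 and 3 differ; no unifier exists.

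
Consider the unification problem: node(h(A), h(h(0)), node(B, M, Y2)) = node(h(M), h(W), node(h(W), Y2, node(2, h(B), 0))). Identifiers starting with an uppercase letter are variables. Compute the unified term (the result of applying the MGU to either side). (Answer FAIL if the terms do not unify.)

Decompose node/3: h(A) = h(M),  h(h(0)) = h(W),  node(B, M, Y2) = node(h(W), Y2, node(2, h(B), 0)).
Decompose h/1: A = M.
Bind A := M; no other remaining equation mentions A.
Decompose h/1: h(0) = W.
Bind W := h(0); substituting into the remaining equation gives: node(B, M, Y2) = node(h(h(0)), Y2, node(2, h(B), 0)).
Decompose node/3: B = h(h(0)),  M = Y2,  Y2 = node(2, h(B), 0).
Bind B := h(h(0)); substituting into the one remaining equation that mentions B gives: Y2 = node(2, h(h(h(0))), 0).
Bind M := Y2; no other remaining equation mentions M. Substituting into the earlier binding gives A := Y2.
Bind Y2 := node(2, h(h(h(0))), 0). Substituting into the earlier bindings gives A := node(2, h(h(h(0))), 0), M := node(2, h(h(h(0))), 0).
Applying the MGU to either side gives node(h(node(2, h(h(h(0))), 0)), h(h(0)), node(h(h(0)), node(2, h(h(h(0))), 0), node(2, h(h(h(0))), 0))).

node(h(node(2, h(h(h(0))), 0)), h(h(0)), node(h(h(0)), node(2, h(h(h(0))), 0), node(2, h(h(h(0))), 0)))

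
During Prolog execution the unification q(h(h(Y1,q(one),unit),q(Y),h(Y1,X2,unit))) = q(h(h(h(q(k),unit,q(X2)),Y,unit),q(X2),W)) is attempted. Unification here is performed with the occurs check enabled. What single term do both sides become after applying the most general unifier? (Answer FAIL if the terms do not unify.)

q(h(h(h(q(k),unit,q(q(one))),q(one),unit),q(q(one)),h(h(q(k),unit,q(q(one))),q(one),unit)))

Decompose q/1: h(h(Y1,q(one),unit),q(Y),h(Y1,X2,unit)) = h(h(h(q(k),unit,q(X2)),Y,unit),q(X2),W).
Decompose h/3: h(Y1,q(one),unit) = h(h(q(k),unit,q(X2)),Y,unit),  q(Y) = q(X2),  h(Y1,X2,unit) = W.
Decompose h/3: Y1 = h(q(k),unit,q(X2)),  q(one) = Y,  unit = unit.
Bind Y1 := h(q(k),unit,q(X2)); substituting into the one remaining equation that mentions Y1 gives: h(h(q(k),unit,q(X2)),X2,unit) = W.
Bind Y := q(one); substituting into the one remaining equation that mentions Y gives: q(q(one)) = q(X2).
Delete trivial equation unit = unit.
Decompose q/1: q(one) = X2.
Bind X2 := q(one); substituting into the remaining equation gives: h(h(q(k),unit,q(q(one))),q(one),unit) = W. Substituting into the earlier binding gives Y1 := h(q(k),unit,q(q(one))).
Bind W := h(h(q(k),unit,q(q(one))),q(one),unit).
Applying the MGU to either side gives q(h(h(h(q(k),unit,q(q(one))),q(one),unit),q(q(one)),h(h(q(k),unit,q(q(one))),q(one),unit))).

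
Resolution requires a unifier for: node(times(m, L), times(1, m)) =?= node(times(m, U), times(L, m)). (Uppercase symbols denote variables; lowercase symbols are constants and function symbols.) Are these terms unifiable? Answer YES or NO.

Decompose node/2: times(m, L) =?= times(m, U),  times(1, m) =?= times(L, m).
Decompose times/2: m =?= m,  L =?= U.
Delete trivial equation m =?= m.
Bind L := U; substituting into the remaining equation gives: times(1, m) =?= times(U, m).
Decompose times/2: 1 =?= U,  m =?= m.
Bind U := 1; no other remaining equation mentions U. Substituting into the earlier binding gives L := 1.
Delete trivial equation m =?= m.
No equations remain and no clash or occurs-check failure arose, so a unifier exists.

YES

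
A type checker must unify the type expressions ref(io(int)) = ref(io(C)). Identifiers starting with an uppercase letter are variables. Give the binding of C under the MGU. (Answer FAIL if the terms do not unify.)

int

Decompose ref/1: io(int) = io(C).
Decompose io/1: int = C.
Bind C := int.
MGU = { C := int }, so C := int.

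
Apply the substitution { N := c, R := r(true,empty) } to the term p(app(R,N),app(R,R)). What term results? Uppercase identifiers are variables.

Replace each occurrence of N with c.
Replace each occurrence of R with r(true,empty).
Result: p(app(r(true,empty),c),app(r(true,empty),r(true,empty))).

p(app(r(true,empty),c),app(r(true,empty),r(true,empty)))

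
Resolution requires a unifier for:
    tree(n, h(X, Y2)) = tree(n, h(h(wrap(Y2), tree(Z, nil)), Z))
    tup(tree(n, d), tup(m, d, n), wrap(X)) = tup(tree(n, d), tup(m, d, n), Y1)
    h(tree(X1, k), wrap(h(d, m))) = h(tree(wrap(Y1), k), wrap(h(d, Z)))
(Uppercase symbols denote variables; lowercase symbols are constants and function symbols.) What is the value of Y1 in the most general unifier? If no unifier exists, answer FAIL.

wrap(h(wrap(m), tree(m, nil)))

Decompose tree/2: n = n,  h(X, Y2) = h(h(wrap(Y2), tree(Z, nil)), Z).
Delete trivial equation n = n.
Decompose h/2: X = h(wrap(Y2), tree(Z, nil)),  Y2 = Z.
Bind X := h(wrap(Y2), tree(Z, nil)); substituting into the one remaining equation that mentions X gives: tup(tree(n, d), tup(m, d, n), wrap(h(wrap(Y2), tree(Z, nil)))) = tup(tree(n, d), tup(m, d, n), Y1).
Bind Y2 := Z; substituting into the one remaining equation that mentions Y2 gives: tup(tree(n, d), tup(m, d, n), wrap(h(wrap(Z), tree(Z, nil)))) = tup(tree(n, d), tup(m, d, n), Y1). Substituting into the earlier binding gives X := h(wrap(Z), tree(Z, nil)).
Decompose tup/3: tree(n, d) = tree(n, d),  tup(m, d, n) = tup(m, d, n),  wrap(h(wrap(Z), tree(Z, nil))) = Y1.
Delete trivial equation tree(n, d) = tree(n, d).
Delete trivial equation tup(m, d, n) = tup(m, d, n).
Bind Y1 := wrap(h(wrap(Z), tree(Z, nil))); substituting into the remaining equation gives: h(tree(X1, k), wrap(h(d, m))) = h(tree(wrap(wrap(h(wrap(Z), tree(Z, nil)))), k), wrap(h(d, Z))).
Decompose h/2: tree(X1, k) = tree(wrap(wrap(h(wrap(Z), tree(Z, nil)))), k),  wrap(h(d, m)) = wrap(h(d, Z)).
Decompose tree/2: X1 = wrap(wrap(h(wrap(Z), tree(Z, nil)))),  k = k.
Bind X1 := wrap(wrap(h(wrap(Z), tree(Z, nil)))); no other remaining equation mentions X1.
Delete trivial equation k = k.
Decompose wrap/1: h(d, m) = h(d, Z).
Decompose h/2: d = d,  m = Z.
Delete trivial equation d = d.
Bind Z := m. Substituting into the earlier bindings gives X := h(wrap(m), tree(m, nil)), Y2 := m, Y1 := wrap(h(wrap(m), tree(m, nil))), X1 := wrap(wrap(h(wrap(m), tree(m, nil)))).
MGU = { X -> h(wrap(m), tree(m, nil)), Y2 -> m, Y1 -> wrap(h(wrap(m), tree(m, nil))), X1 -> wrap(wrap(h(wrap(m), tree(m, nil)))), Z -> m }, so Y1 -> wrap(h(wrap(m), tree(m, nil))).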